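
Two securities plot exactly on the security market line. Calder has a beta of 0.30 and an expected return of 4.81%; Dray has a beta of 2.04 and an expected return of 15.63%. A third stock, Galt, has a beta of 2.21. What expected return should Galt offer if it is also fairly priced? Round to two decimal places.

16.69%

MRP (SML slope) = (15.63% − 4.81%) / (2.04 − 0.30) = 10.82% / 1.74 = 6.2184%
R_f (intercept) = 4.81% − 0.30 × 6.2184% = 2.9445%
E(R_Galt) = R_f + β × MRP = 2.9445% + 2.21 × 6.2184% = 16.69%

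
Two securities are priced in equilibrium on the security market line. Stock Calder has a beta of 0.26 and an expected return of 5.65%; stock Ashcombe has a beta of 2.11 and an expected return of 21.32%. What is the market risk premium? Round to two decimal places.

Both satisfy E(R) = R_f + β·MRP, so the slope of the SML is
MRP = (21.32% − 5.65%) / (2.11 − 0.26) = 15.67% / 1.85 = 8.4703%

8.47%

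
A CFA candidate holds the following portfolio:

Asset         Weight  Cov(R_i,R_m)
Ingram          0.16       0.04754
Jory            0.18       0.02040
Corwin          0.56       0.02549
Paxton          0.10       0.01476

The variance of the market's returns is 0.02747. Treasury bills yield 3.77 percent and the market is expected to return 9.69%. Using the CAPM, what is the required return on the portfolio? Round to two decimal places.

β_Ingram = 0.04754 / 0.02747 = 1.7306
β_Jory = 0.02040 / 0.02747 = 0.7426
β_Corwin = 0.02549 / 0.02747 = 0.9279
β_Paxton = 0.01476 / 0.02747 = 0.5373
β_P = Σ w_i β_i = 0.16×1.7306 + 0.18×0.7426 + 0.56×0.9279 + 0.10×0.5373 = 0.9839
MRP = 9.69% − 3.77% = 5.92%
E(R_P) = R_f + β_P × MRP = 3.77% + 0.9839 × 5.92% = 9.59%

9.59%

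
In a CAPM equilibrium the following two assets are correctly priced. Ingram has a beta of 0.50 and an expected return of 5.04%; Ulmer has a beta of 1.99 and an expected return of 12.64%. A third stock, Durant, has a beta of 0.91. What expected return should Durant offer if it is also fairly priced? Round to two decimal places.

7.13%

MRP (SML slope) = (12.64% − 5.04%) / (1.99 − 0.50) = 7.60% / 1.49 = 5.1007%
R_f (intercept) = 5.04% − 0.50 × 5.1007% = 2.4897%
E(R_Durant) = R_f + β × MRP = 2.4897% + 0.91 × 5.1007% = 7.13%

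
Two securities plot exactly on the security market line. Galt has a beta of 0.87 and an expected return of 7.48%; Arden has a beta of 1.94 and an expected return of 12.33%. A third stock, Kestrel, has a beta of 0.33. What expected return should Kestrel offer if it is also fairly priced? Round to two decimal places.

5.03%

MRP (SML slope) = (12.33% − 7.48%) / (1.94 − 0.87) = 4.85% / 1.07 = 4.5327%
R_f (intercept) = 7.48% − 0.87 × 4.5327% = 3.5366%
E(R_Kestrel) = R_f + β × MRP = 3.5366% + 0.33 × 4.5327% = 5.03%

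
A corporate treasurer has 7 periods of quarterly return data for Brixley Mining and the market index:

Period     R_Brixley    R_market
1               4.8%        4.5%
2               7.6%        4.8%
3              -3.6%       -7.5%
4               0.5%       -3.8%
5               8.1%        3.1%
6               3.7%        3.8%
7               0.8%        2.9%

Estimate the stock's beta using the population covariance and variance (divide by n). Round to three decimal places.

Mean R_i = (4.8 + 7.6 − 3.6 + 0.5 + 8.1 + 3.7 + 0.8) / 7 = 3.1286%
Mean R_m = (4.5 + 4.8 − 7.5 − 3.8 + 3.1 + 3.8 + 2.9) / 7 = 1.1143%
Σ(R_i − R̄_i)(R_m − R̄_m) = 100.2671  ⇒  Cov = 100.2671 / 7 = 14.3239
Σ(R_m − R̄_m)² = 137.7486  ⇒  Var(R_m) = 137.7486 / 7 = 19.6784
β = Cov / Var(R_m) = 14.3239 / 19.6784 = 0.7279

0.728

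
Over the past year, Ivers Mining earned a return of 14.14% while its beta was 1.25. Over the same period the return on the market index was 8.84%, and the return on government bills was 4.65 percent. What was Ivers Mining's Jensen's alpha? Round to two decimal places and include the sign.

+4.25%

Market excess return = 8.84% − 4.65% = 4.19%
CAPM benchmark = R_f + β(R_m − R_f) = 4.65% + 1.25 × 4.19% = 9.8875%
α = actual − benchmark = 14.14% − 9.8875% = +4.25%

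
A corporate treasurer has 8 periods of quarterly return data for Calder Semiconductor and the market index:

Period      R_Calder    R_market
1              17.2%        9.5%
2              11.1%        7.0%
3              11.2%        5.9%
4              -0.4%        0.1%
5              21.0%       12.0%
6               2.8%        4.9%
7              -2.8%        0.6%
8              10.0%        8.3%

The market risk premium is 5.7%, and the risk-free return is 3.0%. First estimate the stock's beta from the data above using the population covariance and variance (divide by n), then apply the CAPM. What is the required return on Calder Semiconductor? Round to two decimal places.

14.00%

Mean R_i = (17.2 + 11.1 + 11.2 − 0.4 + 21.0 + 2.8 − 2.8 + 10.0) / 8 = 8.7625%
Mean R_m = (9.5 + 7.0 + 5.9 + 0.1 + 12.0 + 4.9 + 0.6 + 8.3) / 8 = 6.0375%
Σ(R_i − R̄_i)(R_m − R̄_m) = 230.9513  ⇒  Cov = 230.9513 / 8 = 28.8689
Σ(R_m − R̄_m)² = 119.7188  ⇒  Var(R_m) = 119.7188 / 8 = 14.9649
β = Cov / Var(R_m) = 28.8689 / 14.9649 = 1.9291
E(R) = R_f + β × MRP = 3.0% + 1.9291 × 5.7% = 14.00%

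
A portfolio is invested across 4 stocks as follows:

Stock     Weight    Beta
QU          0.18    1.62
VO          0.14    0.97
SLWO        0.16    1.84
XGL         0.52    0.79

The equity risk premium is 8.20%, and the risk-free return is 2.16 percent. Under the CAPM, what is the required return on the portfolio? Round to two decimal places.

β_P = Σ w_i β_i = 0.18×1.62 + 0.14×0.97 + 0.16×1.84 + 0.52×0.79 = 1.1326
E(R_P) = R_f + β_P × MRP = 2.16% + 1.1326 × 8.20% = 11.45%

11.45%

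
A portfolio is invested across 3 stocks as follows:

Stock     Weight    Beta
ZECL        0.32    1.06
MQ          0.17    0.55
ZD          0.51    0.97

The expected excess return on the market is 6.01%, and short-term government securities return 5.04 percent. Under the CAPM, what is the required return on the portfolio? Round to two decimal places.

β_P = Σ w_i β_i = 0.32×1.06 + 0.17×0.55 + 0.51×0.97 = 0.9274
E(R_P) = R_f + β_P × MRP = 5.04% + 0.9274 × 6.01% = 10.61%

10.61%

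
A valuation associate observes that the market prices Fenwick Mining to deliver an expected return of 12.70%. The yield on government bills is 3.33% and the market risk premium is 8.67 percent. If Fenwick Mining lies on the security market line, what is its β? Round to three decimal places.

β = (E(R) − R_f) / MRP = (12.70% − 3.33%) / 8.67% = 9.37% / 8.67% = 1.081

1.081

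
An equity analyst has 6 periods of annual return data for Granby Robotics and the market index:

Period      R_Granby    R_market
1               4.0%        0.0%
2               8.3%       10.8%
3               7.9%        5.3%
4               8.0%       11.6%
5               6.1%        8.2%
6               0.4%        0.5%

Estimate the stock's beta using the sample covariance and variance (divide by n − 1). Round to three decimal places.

Mean R_i = (4.0 + 8.3 + 7.9 + 8.0 + 6.1 + 0.4) / 6 = 5.7833%
Mean R_m = (0.0 + 10.8 + 5.3 + 11.6 + 8.2 + 0.5) / 6 = 6.0667%
Σ(R_i − R̄_i)(R_m − R̄_m) = 64.0167  ⇒  Cov = 64.0167 / 5 = 12.8033
Σ(R_m − R̄_m)² = 125.9533  ⇒  Var(R_m) = 125.9533 / 5 = 25.1907
β = Cov / Var(R_m) = 12.8033 / 25.1907 = 0.5083

0.508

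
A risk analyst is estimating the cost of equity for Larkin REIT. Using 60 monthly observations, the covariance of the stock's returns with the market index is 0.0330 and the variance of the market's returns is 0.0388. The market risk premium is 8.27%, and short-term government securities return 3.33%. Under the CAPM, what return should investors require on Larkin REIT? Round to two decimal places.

10.36%

β = Cov(R_i, R_m) / Var(R_m) = 0.0330 / 0.0388 = 0.8505
E(R) = R_f + β × MRP = 3.33% + 0.8505 × 8.27% = 10.36%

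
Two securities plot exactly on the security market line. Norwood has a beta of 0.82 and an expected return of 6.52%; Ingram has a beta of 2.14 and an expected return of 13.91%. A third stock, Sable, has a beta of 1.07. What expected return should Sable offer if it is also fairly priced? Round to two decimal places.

MRP (SML slope) = (13.91% − 6.52%) / (2.14 − 0.82) = 7.39% / 1.32 = 5.5985%
R_f (intercept) = 6.52% − 0.82 × 5.5985% = 1.9292%
E(R_Sable) = R_f + β × MRP = 1.9292% + 1.07 × 5.5985% = 7.92%

7.92%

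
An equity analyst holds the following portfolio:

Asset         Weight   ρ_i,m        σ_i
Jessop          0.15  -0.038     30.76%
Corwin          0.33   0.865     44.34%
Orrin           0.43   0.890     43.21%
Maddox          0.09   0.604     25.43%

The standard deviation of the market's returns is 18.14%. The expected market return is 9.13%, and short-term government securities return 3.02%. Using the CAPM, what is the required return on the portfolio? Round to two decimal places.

β_Jessop = -0.038 × 30.76% / 18.14% = -0.0644
β_Corwin = 0.865 × 44.34% / 18.14% = 2.1143
β_Orrin = 0.890 × 43.21% / 18.14% = 2.1200
β_Maddox = 0.604 × 25.43% / 18.14% = 0.8467
β_P = Σ w_i β_i = 0.15×-0.0644 + 0.33×2.1143 + 0.43×2.1200 + 0.09×0.8467 = 1.6759
MRP = 9.13% − 3.02% = 6.11%
E(R_P) = R_f + β_P × MRP = 3.02% + 1.6759 × 6.11% = 13.26%

13.26%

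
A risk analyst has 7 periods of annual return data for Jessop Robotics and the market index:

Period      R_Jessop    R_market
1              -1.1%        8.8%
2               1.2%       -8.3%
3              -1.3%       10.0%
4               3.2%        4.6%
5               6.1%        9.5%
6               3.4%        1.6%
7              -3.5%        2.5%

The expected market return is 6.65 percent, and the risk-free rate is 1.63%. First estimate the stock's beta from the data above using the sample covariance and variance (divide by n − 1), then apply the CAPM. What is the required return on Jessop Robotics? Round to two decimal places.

1.71%

Mean R_i = (-1.1 + 1.2 − 1.3 + 3.2 + 6.1 + 3.4 − 3.5) / 7 = 1.1429%
Mean R_m = (8.8 − 8.3 + 10.0 + 4.6 + 9.5 + 1.6 + 2.5) / 7 = 4.1000%
Σ(R_i − R̄_i)(R_m − R̄_m) = 3.9200  ⇒  Cov = 3.9200 / 6 = 0.6533
Σ(R_m − R̄_m)² = 248.8800  ⇒  Var(R_m) = 248.8800 / 6 = 41.4800
β = Cov / Var(R_m) = 0.6533 / 41.4800 = 0.0157
MRP = 6.65% − 1.63% = 5.02%
E(R) = R_f + β × MRP = 1.63% + 0.0157 × 5.02% = 1.71%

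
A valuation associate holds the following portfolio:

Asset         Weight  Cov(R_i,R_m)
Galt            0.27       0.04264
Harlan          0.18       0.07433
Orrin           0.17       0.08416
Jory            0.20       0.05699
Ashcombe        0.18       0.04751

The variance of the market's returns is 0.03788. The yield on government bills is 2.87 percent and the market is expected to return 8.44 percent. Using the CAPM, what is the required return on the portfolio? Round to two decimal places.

11.57%

β_Galt = 0.04264 / 0.03788 = 1.1257
β_Harlan = 0.07433 / 0.03788 = 1.9622
β_Orrin = 0.08416 / 0.03788 = 2.2218
β_Jory = 0.05699 / 0.03788 = 1.5045
β_Ashcombe = 0.04751 / 0.03788 = 1.2542
β_P = Σ w_i β_i = 0.27×1.1257 + 0.18×1.9622 + 0.17×2.2218 + 0.20×1.5045 + 0.18×1.2542 = 1.5615
MRP = 8.44% − 2.87% = 5.57%
E(R_P) = R_f + β_P × MRP = 2.87% + 1.5615 × 5.57% = 11.57%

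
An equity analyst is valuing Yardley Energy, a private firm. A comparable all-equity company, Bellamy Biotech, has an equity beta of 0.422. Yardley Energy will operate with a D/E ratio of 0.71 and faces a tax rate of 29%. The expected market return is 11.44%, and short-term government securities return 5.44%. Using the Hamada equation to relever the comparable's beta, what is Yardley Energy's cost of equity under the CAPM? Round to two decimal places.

β_L = β_U × [1 + (1 − t)(D/E)] = 0.422 × [1 + (1 − 0.29) × 0.71]
    = 0.422 × [1 + 0.71 × 0.71] = 0.422 × 1.5041 = 0.6347
MRP = 11.44% − 5.44% = 6.00%
E(R) = R_f + β_L × MRP = 5.44% + 0.6347 × 6.00% = 9.25%

9.25%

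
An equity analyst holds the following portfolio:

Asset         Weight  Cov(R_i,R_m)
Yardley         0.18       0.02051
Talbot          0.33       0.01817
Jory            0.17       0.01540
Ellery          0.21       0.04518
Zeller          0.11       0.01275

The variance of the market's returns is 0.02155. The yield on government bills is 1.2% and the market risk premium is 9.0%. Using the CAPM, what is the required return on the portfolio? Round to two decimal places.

10.89%

β_Yardley = 0.02051 / 0.02155 = 0.9517
β_Talbot = 0.01817 / 0.02155 = 0.8432
β_Jory = 0.01540 / 0.02155 = 0.7146
β_Ellery = 0.04518 / 0.02155 = 2.0965
β_Zeller = 0.01275 / 0.02155 = 0.5916
β_P = Σ w_i β_i = 0.18×0.9517 + 0.33×0.8432 + 0.17×0.7146 + 0.21×2.0965 + 0.11×0.5916 = 1.0764
E(R_P) = R_f + β_P × MRP = 1.2% + 1.0764 × 9.0% = 10.89%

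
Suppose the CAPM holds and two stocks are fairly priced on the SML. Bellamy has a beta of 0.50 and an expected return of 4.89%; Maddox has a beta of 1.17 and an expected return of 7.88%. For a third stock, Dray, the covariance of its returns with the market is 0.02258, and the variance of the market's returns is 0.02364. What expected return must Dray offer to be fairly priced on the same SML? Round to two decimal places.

MRP = (7.88% − 4.89%) / (1.17 − 0.50) = 4.4627%
R_f = 4.89% − 0.50 × 4.4627% = 2.6587%
β_Dray = Cov / Var(R_m) = 0.02258 / 0.02364 = 0.9552
E(R_Dray) = R_f + β × MRP = 2.6587% + 0.9552 × 4.4627% = 6.92%

6.92%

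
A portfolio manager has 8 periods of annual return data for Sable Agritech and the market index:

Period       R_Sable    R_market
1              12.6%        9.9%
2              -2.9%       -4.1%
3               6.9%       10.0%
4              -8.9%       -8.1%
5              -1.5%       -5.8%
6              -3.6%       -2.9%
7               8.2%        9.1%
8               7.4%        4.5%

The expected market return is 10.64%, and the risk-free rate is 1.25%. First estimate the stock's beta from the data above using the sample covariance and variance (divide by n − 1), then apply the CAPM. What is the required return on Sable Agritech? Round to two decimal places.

9.96%

Mean R_i = (12.6 − 2.9 + 6.9 − 8.9 − 1.5 − 3.6 + 8.2 + 7.4) / 8 = 2.2750%
Mean R_m = (9.9 − 4.1 + 10.0 − 8.1 − 5.8 − 2.9 + 9.1 + 4.5) / 8 = 1.5750%
Σ(R_i − R̄_i)(R_m − R̄_m) = 376.1150  ⇒  Cov = 376.1150 / 7 = 53.7307
Σ(R_m − R̄_m)² = 405.6950  ⇒  Var(R_m) = 405.6950 / 7 = 57.9564
β = Cov / Var(R_m) = 53.7307 / 57.9564 = 0.9271
MRP = 10.64% − 1.25% = 9.39%
E(R) = R_f + β × MRP = 1.25% + 0.9271 × 9.39% = 9.96%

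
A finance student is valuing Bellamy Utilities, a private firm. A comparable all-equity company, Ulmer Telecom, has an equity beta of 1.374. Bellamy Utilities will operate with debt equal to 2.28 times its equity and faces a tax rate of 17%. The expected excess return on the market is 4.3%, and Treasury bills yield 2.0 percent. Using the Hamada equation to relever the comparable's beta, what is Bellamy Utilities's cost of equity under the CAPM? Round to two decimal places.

19.09%

β_L = β_U × [1 + (1 − t)(D/E)] = 1.374 × [1 + (1 − 0.17) × 2.28]
    = 1.374 × [1 + 0.83 × 2.28] = 1.374 × 2.8924 = 3.9742
E(R) = R_f + β_L × MRP = 2.0% + 3.9742 × 4.3% = 19.09%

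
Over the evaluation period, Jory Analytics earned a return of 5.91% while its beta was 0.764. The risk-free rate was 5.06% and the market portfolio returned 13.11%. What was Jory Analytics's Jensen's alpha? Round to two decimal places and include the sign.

Market excess return = 13.11% − 5.06% = 8.05%
CAPM benchmark = R_f + β(R_m − R_f) = 5.06% + 0.764 × 8.05% = 11.21020%
α = actual − benchmark = 5.91% − 11.21020% = -5.30%

-5.30%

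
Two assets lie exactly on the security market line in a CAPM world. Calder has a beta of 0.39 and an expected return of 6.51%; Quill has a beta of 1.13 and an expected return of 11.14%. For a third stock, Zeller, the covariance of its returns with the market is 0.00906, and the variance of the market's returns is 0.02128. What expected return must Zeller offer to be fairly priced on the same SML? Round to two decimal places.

6.73%

MRP = (11.14% − 6.51%) / (1.13 − 0.39) = 6.2568%
R_f = 6.51% − 0.39 × 6.2568% = 4.0698%
β_Zeller = Cov / Var(R_m) = 0.00906 / 0.02128 = 0.4258
E(R_Zeller) = R_f + β × MRP = 4.0698% + 0.4258 × 6.2568% = 6.73%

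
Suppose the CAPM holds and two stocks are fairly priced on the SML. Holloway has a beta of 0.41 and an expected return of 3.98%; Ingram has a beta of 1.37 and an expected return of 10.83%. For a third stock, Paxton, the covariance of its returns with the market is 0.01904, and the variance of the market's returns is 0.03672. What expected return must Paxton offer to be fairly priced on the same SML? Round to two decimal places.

MRP = (10.83% − 3.98%) / (1.37 − 0.41) = 7.1354%
R_f = 3.98% − 0.41 × 7.1354% = 1.0545%
β_Paxton = Cov / Var(R_m) = 0.01904 / 0.03672 = 0.5185
E(R_Paxton) = R_f + β × MRP = 1.0545% + 0.5185 × 7.1354% = 4.75%

4.75%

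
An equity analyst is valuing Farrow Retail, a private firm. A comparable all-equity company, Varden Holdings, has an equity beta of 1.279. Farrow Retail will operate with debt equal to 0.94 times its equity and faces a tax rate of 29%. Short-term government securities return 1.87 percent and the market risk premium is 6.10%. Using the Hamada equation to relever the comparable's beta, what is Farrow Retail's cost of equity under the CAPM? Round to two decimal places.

14.88%

β_L = β_U × [1 + (1 − t)(D/E)] = 1.279 × [1 + (1 − 0.29) × 0.94]
    = 1.279 × [1 + 0.71 × 0.94] = 1.279 × 1.6674 = 2.1326
E(R) = R_f + β_L × MRP = 1.87% + 2.1326 × 6.10% = 14.88%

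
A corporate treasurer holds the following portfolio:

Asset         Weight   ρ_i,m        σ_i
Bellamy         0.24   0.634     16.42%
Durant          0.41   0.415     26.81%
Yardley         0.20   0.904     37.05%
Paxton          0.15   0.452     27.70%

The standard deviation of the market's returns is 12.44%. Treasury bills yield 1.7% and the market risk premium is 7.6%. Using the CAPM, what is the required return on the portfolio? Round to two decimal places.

β_Bellamy = 0.634 × 16.42% / 12.44% = 0.8368
β_Durant = 0.415 × 26.81% / 12.44% = 0.8944
β_Yardley = 0.904 × 37.05% / 12.44% = 2.6924
β_Paxton = 0.452 × 27.70% / 12.44% = 1.0065
β_P = Σ w_i β_i = 0.24×0.8368 + 0.41×0.8944 + 0.20×2.6924 + 0.15×1.0065 = 1.2570
E(R_P) = R_f + β_P × MRP = 1.7% + 1.2570 × 7.6% = 11.25%

11.25%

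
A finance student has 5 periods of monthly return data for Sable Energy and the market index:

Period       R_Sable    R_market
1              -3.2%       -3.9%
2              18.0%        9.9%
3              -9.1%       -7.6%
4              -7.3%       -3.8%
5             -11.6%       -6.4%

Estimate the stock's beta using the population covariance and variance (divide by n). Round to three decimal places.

Mean R_i = (-3.2 + 18.0 − 9.1 − 7.3 − 11.6) / 5 = -2.6400%
Mean R_m = (-3.9 + 9.9 − 7.6 − 3.8 − 6.4) / 5 = -2.3600%
Σ(R_i − R̄_i)(R_m − R̄_m) = 330.6680  ⇒  Cov = 330.6680 / 5 = 66.1336
Σ(R_m − R̄_m)² = 198.5320  ⇒  Var(R_m) = 198.5320 / 5 = 39.7064
β = Cov / Var(R_m) = 66.1336 / 39.7064 = 1.6656

1.666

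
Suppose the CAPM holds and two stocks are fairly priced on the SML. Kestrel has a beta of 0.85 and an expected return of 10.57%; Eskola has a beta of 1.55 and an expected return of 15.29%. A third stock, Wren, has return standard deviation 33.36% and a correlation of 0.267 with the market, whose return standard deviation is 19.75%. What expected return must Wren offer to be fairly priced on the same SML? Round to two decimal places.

MRP = (15.29% − 10.57%) / (1.55 − 0.85) = 6.7429%
R_f = 10.57% − 0.85 × 6.7429% = 4.8385%
β_Wren = ρ·σ_i/σ_m = 0.267 × 33.36 / 19.75 = 0.4510
E(R_Wren) = R_f + β × MRP = 4.8385% + 0.4510 × 6.7429% = 7.88%

7.88%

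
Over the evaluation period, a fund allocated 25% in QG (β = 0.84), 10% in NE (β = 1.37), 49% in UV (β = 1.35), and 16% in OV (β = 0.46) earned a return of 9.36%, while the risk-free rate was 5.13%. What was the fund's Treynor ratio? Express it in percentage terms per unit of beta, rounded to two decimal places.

3.91%

β_P = 0.25×0.84 + 0.10×1.37 + 0.49×1.35 + 0.16×0.46 = 1.0821
Treynor = (R_P − R_f) / β_P = (9.36% − 5.13%) / 1.0821 = 4.23% / 1.0821 = 3.91%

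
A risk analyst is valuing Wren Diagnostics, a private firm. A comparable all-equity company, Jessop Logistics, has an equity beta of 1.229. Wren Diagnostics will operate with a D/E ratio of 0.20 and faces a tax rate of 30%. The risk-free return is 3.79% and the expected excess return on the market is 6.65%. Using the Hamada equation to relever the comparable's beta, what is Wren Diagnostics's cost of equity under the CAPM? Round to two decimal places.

13.11%

β_L = β_U × [1 + (1 − t)(D/E)] = 1.229 × [1 + (1 − 0.30) × 0.20]
    = 1.229 × [1 + 0.70 × 0.20] = 1.229 × 1.1400 = 1.4011
E(R) = R_f + β_L × MRP = 3.79% + 1.4011 × 6.65% = 13.11%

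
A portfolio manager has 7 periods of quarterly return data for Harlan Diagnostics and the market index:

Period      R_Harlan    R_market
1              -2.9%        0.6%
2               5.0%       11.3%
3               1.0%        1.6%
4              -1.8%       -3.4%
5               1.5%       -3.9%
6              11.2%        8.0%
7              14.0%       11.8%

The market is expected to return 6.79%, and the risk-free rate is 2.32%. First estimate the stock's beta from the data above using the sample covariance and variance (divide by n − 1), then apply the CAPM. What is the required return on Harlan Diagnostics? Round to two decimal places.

5.83%

Mean R_i = (-2.9 + 5.0 + 1.0 − 1.8 + 1.5 + 11.2 + 14.0) / 7 = 4.0000%
Mean R_m = (0.6 + 11.3 + 1.6 − 3.4 − 3.9 + 8.0 + 11.8) / 7 = 3.7143%
Σ(R_i − R̄_i)(R_m − R̄_m) = 207.4300  ⇒  Cov = 207.4300 / 6 = 34.5717
Σ(R_m − R̄_m)² = 264.0486  ⇒  Var(R_m) = 264.0486 / 6 = 44.0081
β = Cov / Var(R_m) = 34.5717 / 44.0081 = 0.7856
MRP = 6.79% − 2.32% = 4.47%
E(R) = R_f + β × MRP = 2.32% + 0.7856 × 4.47% = 5.83%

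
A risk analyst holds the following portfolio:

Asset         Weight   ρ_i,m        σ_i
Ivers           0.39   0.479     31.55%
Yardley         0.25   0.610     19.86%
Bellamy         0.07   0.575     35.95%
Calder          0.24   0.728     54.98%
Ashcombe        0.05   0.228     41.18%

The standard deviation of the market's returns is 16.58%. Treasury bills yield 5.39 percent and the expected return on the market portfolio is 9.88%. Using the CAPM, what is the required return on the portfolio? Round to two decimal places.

β_Ivers = 0.479 × 31.55% / 16.58% = 0.9115
β_Yardley = 0.610 × 19.86% / 16.58% = 0.7307
β_Bellamy = 0.575 × 35.95% / 16.58% = 1.2468
β_Calder = 0.728 × 54.98% / 16.58% = 2.4141
β_Ashcombe = 0.228 × 41.18% / 16.58% = 0.5663
β_P = Σ w_i β_i = 0.39×0.9115 + 0.25×0.7307 + 0.07×1.2468 + 0.24×2.4141 + 0.05×0.5663 = 1.2331
MRP = 9.88% − 5.39% = 4.49%
E(R_P) = R_f + β_P × MRP = 5.39% + 1.2331 × 4.49% = 10.93%

10.93%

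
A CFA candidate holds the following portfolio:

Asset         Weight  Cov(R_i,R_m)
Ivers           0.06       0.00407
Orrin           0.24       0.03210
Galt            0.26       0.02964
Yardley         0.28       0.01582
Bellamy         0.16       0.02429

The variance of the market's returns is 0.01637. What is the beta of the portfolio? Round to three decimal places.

1.464

β_Ivers = 0.00407 / 0.01637 = 0.2486
β_Orrin = 0.03210 / 0.01637 = 1.9609
β_Galt = 0.02964 / 0.01637 = 1.8106
β_Yardley = 0.01582 / 0.01637 = 0.9664
β_Bellamy = 0.02429 / 0.01637 = 1.4838
β_P = Σ w_i β_i = 0.06×0.2486 + 0.24×1.9609 + 0.26×1.8106 + 0.28×0.9664 + 0.16×1.4838 = 1.4643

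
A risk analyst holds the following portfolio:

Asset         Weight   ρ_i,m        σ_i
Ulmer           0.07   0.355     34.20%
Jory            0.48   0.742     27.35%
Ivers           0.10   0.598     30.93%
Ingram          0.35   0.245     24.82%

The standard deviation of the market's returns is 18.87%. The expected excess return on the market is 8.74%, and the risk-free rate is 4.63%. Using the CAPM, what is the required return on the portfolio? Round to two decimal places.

β_Ulmer = 0.355 × 34.20% / 18.87% = 0.6434
β_Jory = 0.742 × 27.35% / 18.87% = 1.0754
β_Ivers = 0.598 × 30.93% / 18.87% = 0.9802
β_Ingram = 0.245 × 24.82% / 18.87% = 0.3223
β_P = Σ w_i β_i = 0.07×0.6434 + 0.48×1.0754 + 0.10×0.9802 + 0.35×0.3223 = 0.7721
E(R_P) = R_f + β_P × MRP = 4.63% + 0.7721 × 8.74% = 11.38%

11.38%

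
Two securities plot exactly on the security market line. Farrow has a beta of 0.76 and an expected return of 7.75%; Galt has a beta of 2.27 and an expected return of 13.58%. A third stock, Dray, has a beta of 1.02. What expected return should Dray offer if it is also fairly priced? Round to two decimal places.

8.75%

MRP (SML slope) = (13.58% − 7.75%) / (2.27 − 0.76) = 5.83% / 1.51 = 3.8609%
R_f (intercept) = 7.75% − 0.76 × 3.8609% = 4.8157%
E(R_Dray) = R_f + β × MRP = 4.8157% + 1.02 × 3.8609% = 8.75%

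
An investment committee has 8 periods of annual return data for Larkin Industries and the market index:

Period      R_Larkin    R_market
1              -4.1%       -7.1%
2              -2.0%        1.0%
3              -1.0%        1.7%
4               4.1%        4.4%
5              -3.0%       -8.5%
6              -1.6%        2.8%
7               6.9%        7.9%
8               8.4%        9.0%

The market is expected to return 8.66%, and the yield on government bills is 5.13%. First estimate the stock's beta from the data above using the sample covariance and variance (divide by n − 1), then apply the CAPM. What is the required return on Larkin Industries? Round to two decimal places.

7.44%

Mean R_i = (-4.1 − 2.0 − 1.0 + 4.1 − 3.0 − 1.6 + 6.9 + 8.4) / 8 = 0.9625%
Mean R_m = (-7.1 + 1.0 + 1.7 + 4.4 − 8.5 + 2.8 + 7.9 + 9.0) / 8 = 1.4000%
Σ(R_i − R̄_i)(R_m − R̄_m) = 183.8000  ⇒  Cov = 183.8000 / 7 = 26.2571
Σ(R_m − R̄_m)² = 281.4800  ⇒  Var(R_m) = 281.4800 / 7 = 40.2114
β = Cov / Var(R_m) = 26.2571 / 40.2114 = 0.6530
MRP = 8.66% − 5.13% = 3.53%
E(R) = R_f + β × MRP = 5.13% + 0.6530 × 3.53% = 7.44%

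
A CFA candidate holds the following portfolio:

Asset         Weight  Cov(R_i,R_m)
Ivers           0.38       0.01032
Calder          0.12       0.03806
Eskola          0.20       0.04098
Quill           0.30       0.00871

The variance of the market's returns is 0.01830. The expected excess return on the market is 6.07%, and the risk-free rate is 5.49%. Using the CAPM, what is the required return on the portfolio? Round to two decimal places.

11.89%

β_Ivers = 0.01032 / 0.01830 = 0.5639
β_Calder = 0.03806 / 0.01830 = 2.0798
β_Eskola = 0.04098 / 0.01830 = 2.2393
β_Quill = 0.00871 / 0.01830 = 0.4760
β_P = Σ w_i β_i = 0.38×0.5639 + 0.12×2.0798 + 0.20×2.2393 + 0.30×0.4760 = 1.0545
E(R_P) = R_f + β_P × MRP = 5.49% + 1.0545 × 6.07% = 11.89%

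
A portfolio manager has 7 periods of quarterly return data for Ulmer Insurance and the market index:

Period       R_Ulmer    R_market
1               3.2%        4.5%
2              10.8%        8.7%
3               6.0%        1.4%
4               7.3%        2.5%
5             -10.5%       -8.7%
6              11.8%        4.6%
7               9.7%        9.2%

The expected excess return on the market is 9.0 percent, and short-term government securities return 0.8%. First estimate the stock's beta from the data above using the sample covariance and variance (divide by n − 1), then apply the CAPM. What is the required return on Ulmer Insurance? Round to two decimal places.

11.19%

Mean R_i = (3.2 + 10.8 + 6.0 + 7.3 − 10.5 + 11.8 + 9.7) / 7 = 5.4714%
Mean R_m = (4.5 + 8.7 + 1.4 + 2.5 − 8.7 + 4.6 + 9.2) / 7 = 3.1714%
Σ(R_i − R̄_i)(R_m − R̄_m) = 248.4143  ⇒  Cov = 248.4143 / 6 = 41.4024
Σ(R_m − R̄_m)² = 215.2343  ⇒  Var(R_m) = 215.2343 / 6 = 35.8724
β = Cov / Var(R_m) = 41.4024 / 35.8724 = 1.1542
E(R) = R_f + β × MRP = 0.8% + 1.1542 × 9.0% = 11.19%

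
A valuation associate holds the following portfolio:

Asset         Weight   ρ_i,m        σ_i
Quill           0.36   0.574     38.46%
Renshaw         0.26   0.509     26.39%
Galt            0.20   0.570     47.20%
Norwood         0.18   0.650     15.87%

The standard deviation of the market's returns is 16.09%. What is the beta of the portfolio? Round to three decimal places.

1.161

β_Quill = 0.574 × 38.46% / 16.09% = 1.3720
β_Renshaw = 0.509 × 26.39% / 16.09% = 0.8348
β_Galt = 0.570 × 47.20% / 16.09% = 1.6721
β_Norwood = 0.650 × 15.87% / 16.09% = 0.6411
β_P = Σ w_i β_i = 0.36×1.3720 + 0.26×0.8348 + 0.20×1.6721 + 0.18×0.6411 = 1.1608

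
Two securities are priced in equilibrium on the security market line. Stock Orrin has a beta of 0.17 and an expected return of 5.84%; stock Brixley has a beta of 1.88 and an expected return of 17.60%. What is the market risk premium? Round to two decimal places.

Both satisfy E(R) = R_f + β·MRP, so the slope of the SML is
MRP = (17.60% − 5.84%) / (1.88 − 0.17) = 11.76% / 1.71 = 6.8772%

6.88%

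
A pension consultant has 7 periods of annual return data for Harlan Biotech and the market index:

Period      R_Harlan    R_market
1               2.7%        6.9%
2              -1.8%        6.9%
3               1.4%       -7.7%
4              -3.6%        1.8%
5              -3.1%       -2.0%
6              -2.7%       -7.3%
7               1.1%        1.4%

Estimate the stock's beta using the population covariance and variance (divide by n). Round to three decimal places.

0.076

Mean R_i = (2.7 − 1.8 + 1.4 − 3.6 − 3.1 − 2.7 + 1.1) / 7 = -0.8571%
Mean R_m = (6.9 + 6.9 − 7.7 + 1.8 − 2.0 − 7.3 + 1.4) / 7 = 0.0000%
Σ(R_i − R̄_i)(R_m − R̄_m) = 16.4000  ⇒  Cov = 16.4000 / 7 = 2.3429
Σ(R_m − R̄_m)² = 217.0000  ⇒  Var(R_m) = 217.0000 / 7 = 31.0000
β = Cov / Var(R_m) = 2.3429 / 31.0000 = 0.0756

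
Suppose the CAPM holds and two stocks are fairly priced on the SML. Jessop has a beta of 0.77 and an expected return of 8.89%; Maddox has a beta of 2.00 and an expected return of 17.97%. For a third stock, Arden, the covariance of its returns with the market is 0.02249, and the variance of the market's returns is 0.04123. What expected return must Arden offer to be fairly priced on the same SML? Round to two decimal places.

7.23%

MRP = (17.97% − 8.89%) / (2.00 − 0.77) = 7.3821%
R_f = 8.89% − 0.77 × 7.3821% = 3.2058%
β_Arden = Cov / Var(R_m) = 0.02249 / 0.04123 = 0.5455
E(R_Arden) = R_f + β × MRP = 3.2058% + 0.5455 × 7.3821% = 7.23%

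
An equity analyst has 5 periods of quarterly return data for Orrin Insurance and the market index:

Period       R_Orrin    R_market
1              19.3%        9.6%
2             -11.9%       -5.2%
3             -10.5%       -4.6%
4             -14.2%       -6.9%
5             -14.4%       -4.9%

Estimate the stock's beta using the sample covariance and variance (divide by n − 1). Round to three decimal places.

Mean R_i = (19.3 − 11.9 − 10.5 − 14.2 − 14.4) / 5 = -6.3400%
Mean R_m = (9.6 − 5.2 − 4.6 − 6.9 − 4.9) / 5 = -2.4000%
Σ(R_i − R̄_i)(R_m − R̄_m) = 387.9200  ⇒  Cov = 387.9200 / 4 = 96.9800
Σ(R_m − R̄_m)² = 183.1800  ⇒  Var(R_m) = 183.1800 / 4 = 45.7950
β = Cov / Var(R_m) = 96.9800 / 45.7950 = 2.1177

2.118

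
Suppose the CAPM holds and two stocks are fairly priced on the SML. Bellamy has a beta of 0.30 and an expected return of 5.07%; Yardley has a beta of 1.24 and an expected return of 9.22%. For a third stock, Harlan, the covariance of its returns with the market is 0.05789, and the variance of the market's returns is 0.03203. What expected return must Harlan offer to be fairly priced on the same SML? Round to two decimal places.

MRP = (9.22% − 5.07%) / (1.24 − 0.30) = 4.4149%
R_f = 5.07% − 0.30 × 4.4149% = 3.7455%
β_Harlan = Cov / Var(R_m) = 0.05789 / 0.03203 = 1.8074
E(R_Harlan) = R_f + β × MRP = 3.7455% + 1.8074 × 4.4149% = 11.72%

11.72%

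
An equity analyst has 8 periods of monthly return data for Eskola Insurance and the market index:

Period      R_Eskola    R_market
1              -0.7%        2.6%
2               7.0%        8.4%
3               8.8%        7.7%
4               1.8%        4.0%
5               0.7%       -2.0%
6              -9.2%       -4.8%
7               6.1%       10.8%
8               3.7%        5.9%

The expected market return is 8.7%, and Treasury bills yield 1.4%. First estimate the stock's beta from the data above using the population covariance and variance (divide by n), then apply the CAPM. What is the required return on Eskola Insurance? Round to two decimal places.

8.33%

Mean R_i = (-0.7 + 7.0 + 8.8 + 1.8 + 0.7 − 9.2 + 6.1 + 3.7) / 8 = 2.2750%
Mean R_m = (2.6 + 8.4 + 7.7 + 4.0 − 2.0 − 4.8 + 10.8 + 5.9) / 8 = 4.0750%
Σ(R_i − R̄_i)(R_m − R̄_m) = 188.2450  ⇒  Cov = 188.2450 / 8 = 23.5306
Σ(R_m − R̄_m)² = 198.2550  ⇒  Var(R_m) = 198.2550 / 8 = 24.7819
β = Cov / Var(R_m) = 23.5306 / 24.7819 = 0.9495
MRP = 8.7% − 1.4% = 7.30%
E(R) = R_f + β × MRP = 1.4% + 0.9495 × 7.3% = 8.33%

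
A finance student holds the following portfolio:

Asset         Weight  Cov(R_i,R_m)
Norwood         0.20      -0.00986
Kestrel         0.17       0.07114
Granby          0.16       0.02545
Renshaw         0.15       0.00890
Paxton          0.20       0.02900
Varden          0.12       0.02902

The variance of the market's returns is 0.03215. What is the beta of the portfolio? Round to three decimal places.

β_Norwood = -0.00986 / 0.03215 = -0.3067
β_Kestrel = 0.07114 / 0.03215 = 2.2128
β_Granby = 0.02545 / 0.03215 = 0.7916
β_Renshaw = 0.00890 / 0.03215 = 0.2768
β_Paxton = 0.02900 / 0.03215 = 0.9020
β_Varden = 0.02902 / 0.03215 = 0.9026
β_P = Σ w_i β_i = 0.20×-0.3067 + 0.17×2.2128 + 0.16×0.7916 + 0.15×0.2768 + 0.20×0.9020 + 0.12×0.9026 = 0.7717

0.772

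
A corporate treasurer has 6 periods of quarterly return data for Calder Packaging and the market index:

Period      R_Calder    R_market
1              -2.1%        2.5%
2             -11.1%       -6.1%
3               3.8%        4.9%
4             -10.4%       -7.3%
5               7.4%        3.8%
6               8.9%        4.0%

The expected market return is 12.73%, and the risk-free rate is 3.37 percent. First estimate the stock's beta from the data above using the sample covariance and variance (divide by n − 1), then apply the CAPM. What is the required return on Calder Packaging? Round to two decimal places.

17.15%

Mean R_i = (-2.1 − 11.1 + 3.8 − 10.4 + 7.4 + 8.9) / 6 = -0.5833%
Mean R_m = (2.5 − 6.1 + 4.9 − 7.3 + 3.8 + 4.0) / 6 = 0.3000%
Σ(R_i − R̄_i)(R_m − R̄_m) = 221.7700  ⇒  Cov = 221.7700 / 5 = 44.3540
Σ(R_m − R̄_m)² = 150.6600  ⇒  Var(R_m) = 150.6600 / 5 = 30.1320
β = Cov / Var(R_m) = 44.3540 / 30.1320 = 1.4720
MRP = 12.73% − 3.37% = 9.36%
E(R) = R_f + β × MRP = 3.37% + 1.4720 × 9.36% = 17.15%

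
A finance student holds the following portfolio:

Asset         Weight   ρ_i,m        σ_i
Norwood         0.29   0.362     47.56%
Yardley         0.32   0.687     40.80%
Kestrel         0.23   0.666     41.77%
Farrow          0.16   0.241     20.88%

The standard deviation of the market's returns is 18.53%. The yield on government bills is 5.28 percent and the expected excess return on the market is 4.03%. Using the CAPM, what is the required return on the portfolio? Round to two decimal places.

9.88%

β_Norwood = 0.362 × 47.56% / 18.53% = 0.9291
β_Yardley = 0.687 × 40.80% / 18.53% = 1.5127
β_Kestrel = 0.666 × 41.77% / 18.53% = 1.5013
β_Farrow = 0.241 × 20.88% / 18.53% = 0.2716
β_P = Σ w_i β_i = 0.29×0.9291 + 0.32×1.5127 + 0.23×1.5013 + 0.16×0.2716 = 1.1423
E(R_P) = R_f + β_P × MRP = 5.28% + 1.1423 × 4.03% = 9.88%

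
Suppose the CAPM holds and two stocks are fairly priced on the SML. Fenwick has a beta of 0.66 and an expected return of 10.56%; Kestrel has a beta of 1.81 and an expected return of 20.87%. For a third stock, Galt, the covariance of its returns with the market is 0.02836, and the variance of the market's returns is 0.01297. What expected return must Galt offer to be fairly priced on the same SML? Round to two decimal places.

MRP = (20.87% − 10.56%) / (1.81 − 0.66) = 8.9652%
R_f = 10.56% − 0.66 × 8.9652% = 4.6430%
β_Galt = Cov / Var(R_m) = 0.02836 / 0.01297 = 2.1866
E(R_Galt) = R_f + β × MRP = 4.6430% + 2.1866 × 8.9652% = 24.25%

24.25%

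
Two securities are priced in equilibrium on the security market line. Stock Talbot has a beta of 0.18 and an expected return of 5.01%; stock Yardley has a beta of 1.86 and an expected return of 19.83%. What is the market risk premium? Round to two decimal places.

8.82%

Both satisfy E(R) = R_f + β·MRP, so the slope of the SML is
MRP = (19.83% − 5.01%) / (1.86 − 0.18) = 14.82% / 1.68 = 8.8214%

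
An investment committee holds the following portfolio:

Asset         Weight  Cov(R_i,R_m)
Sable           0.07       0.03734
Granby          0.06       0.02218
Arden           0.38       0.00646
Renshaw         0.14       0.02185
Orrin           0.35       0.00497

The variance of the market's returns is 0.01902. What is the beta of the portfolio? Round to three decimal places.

β_Sable = 0.03734 / 0.01902 = 1.9632
β_Granby = 0.02218 / 0.01902 = 1.1661
β_Arden = 0.00646 / 0.01902 = 0.3396
β_Renshaw = 0.02185 / 0.01902 = 1.1488
β_Orrin = 0.00497 / 0.01902 = 0.2613
β_P = Σ w_i β_i = 0.07×1.9632 + 0.06×1.1661 + 0.38×0.3396 + 0.14×1.1488 + 0.35×0.2613 = 0.5887

0.589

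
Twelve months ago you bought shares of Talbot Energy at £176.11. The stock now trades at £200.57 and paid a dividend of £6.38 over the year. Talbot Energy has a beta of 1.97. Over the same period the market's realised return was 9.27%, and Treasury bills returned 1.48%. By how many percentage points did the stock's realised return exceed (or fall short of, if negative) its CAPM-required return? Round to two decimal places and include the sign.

+0.69%

Realised HPR = (P1 + D1 − P0) / P0 = (200.57 + 6.38 − 176.11) / 176.11 = 30.84 / 176.11 = 17.5118%
MRP = 9.27% − 1.48% = 7.79%
CAPM required = R_f + β·MRP = 1.48% + 1.97 × 7.79% = 16.8263%
α = realised − required = 17.5118% − 16.8263% = +0.69%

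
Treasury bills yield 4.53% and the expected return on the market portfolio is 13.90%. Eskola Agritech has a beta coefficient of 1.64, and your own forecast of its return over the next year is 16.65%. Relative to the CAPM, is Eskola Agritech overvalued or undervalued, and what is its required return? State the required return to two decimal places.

Overvalued; required return 19.90%

MRP = 13.90% − 4.53% = 9.37%
Required return = R_f + β·MRP = 4.53% + 1.64 × 9.37% = 19.90%
Forecast 16.65% < required 19.90% → the stock plots below the SML → overvalued.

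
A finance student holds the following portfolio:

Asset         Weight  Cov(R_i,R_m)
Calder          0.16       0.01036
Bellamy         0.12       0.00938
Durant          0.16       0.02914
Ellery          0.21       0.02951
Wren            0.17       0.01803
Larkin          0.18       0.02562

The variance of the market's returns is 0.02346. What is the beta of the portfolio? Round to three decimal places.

β_Calder = 0.01036 / 0.02346 = 0.4416
β_Bellamy = 0.00938 / 0.02346 = 0.3998
β_Durant = 0.02914 / 0.02346 = 1.2421
β_Ellery = 0.02951 / 0.02346 = 1.2579
β_Wren = 0.01803 / 0.02346 = 0.7685
β_Larkin = 0.02562 / 0.02346 = 1.0921
β_P = Σ w_i β_i = 0.16×0.4416 + 0.12×0.3998 + 0.16×1.2421 + 0.21×1.2579 + 0.17×0.7685 + 0.18×1.0921 = 0.9088

0.909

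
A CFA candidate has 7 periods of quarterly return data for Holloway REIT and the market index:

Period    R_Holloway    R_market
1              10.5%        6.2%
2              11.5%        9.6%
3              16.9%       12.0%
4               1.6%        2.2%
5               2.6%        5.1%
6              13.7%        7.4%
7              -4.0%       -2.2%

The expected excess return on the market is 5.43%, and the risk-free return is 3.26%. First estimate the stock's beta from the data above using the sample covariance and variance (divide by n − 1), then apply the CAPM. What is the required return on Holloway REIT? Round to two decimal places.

Mean R_i = (10.5 + 11.5 + 16.9 + 1.6 + 2.6 + 13.7 − 4.0) / 7 = 7.5429%
Mean R_m = (6.2 + 9.6 + 12.0 + 2.2 + 5.1 + 7.4 − 2.2) / 7 = 5.7571%
Σ(R_i − R̄_i)(R_m − R̄_m) = 201.2829  ⇒  Cov = 201.2829 / 6 = 33.5472
Σ(R_m − R̄_m)² = 133.0371  ⇒  Var(R_m) = 133.0371 / 6 = 22.1729
β = Cov / Var(R_m) = 33.5472 / 22.1729 = 1.5130
E(R) = R_f + β × MRP = 3.26% + 1.5130 × 5.43% = 11.48%

11.48%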